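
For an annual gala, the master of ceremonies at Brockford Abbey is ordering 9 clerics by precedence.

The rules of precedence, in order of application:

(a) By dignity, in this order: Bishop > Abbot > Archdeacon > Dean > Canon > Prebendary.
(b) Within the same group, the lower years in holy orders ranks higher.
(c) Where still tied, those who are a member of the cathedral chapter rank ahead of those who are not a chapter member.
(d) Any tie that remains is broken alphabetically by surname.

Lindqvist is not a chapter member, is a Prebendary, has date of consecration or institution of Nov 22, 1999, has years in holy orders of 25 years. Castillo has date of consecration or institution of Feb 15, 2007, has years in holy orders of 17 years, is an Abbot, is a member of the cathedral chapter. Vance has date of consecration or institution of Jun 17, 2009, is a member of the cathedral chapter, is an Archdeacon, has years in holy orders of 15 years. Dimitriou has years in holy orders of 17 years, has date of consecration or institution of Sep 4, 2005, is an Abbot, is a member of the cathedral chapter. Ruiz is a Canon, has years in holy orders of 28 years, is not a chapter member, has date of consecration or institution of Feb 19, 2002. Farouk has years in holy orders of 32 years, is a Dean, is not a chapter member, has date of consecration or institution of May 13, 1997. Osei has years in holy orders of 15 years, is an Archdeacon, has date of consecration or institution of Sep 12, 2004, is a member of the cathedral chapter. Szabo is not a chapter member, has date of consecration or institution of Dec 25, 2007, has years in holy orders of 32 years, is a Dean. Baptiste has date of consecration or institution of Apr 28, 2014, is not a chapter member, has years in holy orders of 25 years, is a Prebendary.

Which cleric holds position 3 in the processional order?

Osei

By dignity: Castillo and Dimitriou (Abbot); then Osei and Vance (Archdeacon); then Farouk and Szabo (Dean); then Ruiz (Canon); then Baptiste and Lindqvist (Prebendary).
Castillo and Dimitriou both have years in holy orders 17 years, so the next rule applies.
Castillo and Dimitriou are each a member of the cathedral chapter, so the next rule applies.
Among Castillo and Dimitriou, alphabetically by surname: Castillo before Dimitriou.
Osei and Vance both have years in holy orders 15 years, so the next rule applies.
Osei and Vance are each a member of the cathedral chapter, so the next rule applies.
Among Osei and Vance, alphabetically by surname: Osei before Vance.
Farouk and Szabo both have years in holy orders 32 years, so the next rule applies.
Farouk and Szabo are each not a chapter member, so the next rule applies.
Among Farouk and Szabo, alphabetically by surname: Farouk before Szabo.
Baptiste and Lindqvist both have years in holy orders 25 years, so the next rule applies.
Baptiste and Lindqvist are each not a chapter member, so the next rule applies.
Among Baptiste and Lindqvist, alphabetically by surname: Baptiste before Lindqvist.
Order: Castillo, Dimitriou, Osei, Vance, Farouk, Szabo, Ruiz, Baptiste, Lindqvist.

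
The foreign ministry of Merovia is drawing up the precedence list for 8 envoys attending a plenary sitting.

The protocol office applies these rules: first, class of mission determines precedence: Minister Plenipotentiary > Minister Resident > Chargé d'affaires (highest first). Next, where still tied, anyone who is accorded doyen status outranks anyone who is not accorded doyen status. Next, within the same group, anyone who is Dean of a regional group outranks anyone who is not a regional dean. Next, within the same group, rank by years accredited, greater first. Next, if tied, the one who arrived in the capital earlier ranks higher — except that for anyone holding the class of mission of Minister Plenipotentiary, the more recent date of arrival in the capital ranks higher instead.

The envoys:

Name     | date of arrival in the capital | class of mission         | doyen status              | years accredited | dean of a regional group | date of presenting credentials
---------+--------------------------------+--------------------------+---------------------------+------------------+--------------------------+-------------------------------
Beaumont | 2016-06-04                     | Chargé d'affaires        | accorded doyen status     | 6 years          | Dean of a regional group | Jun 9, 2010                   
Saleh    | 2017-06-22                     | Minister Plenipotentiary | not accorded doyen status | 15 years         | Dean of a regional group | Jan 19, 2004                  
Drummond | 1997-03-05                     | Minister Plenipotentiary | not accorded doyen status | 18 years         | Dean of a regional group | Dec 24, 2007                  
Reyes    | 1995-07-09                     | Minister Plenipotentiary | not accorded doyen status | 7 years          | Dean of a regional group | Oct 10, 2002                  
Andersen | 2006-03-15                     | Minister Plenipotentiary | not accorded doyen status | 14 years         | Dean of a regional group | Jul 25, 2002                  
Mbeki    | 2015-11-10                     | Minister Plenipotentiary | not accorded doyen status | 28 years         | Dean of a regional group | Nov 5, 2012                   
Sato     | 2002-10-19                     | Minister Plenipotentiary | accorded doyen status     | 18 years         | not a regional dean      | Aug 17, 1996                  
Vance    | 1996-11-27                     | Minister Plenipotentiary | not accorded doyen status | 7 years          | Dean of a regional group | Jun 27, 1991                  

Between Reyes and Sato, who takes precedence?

Sato

By class of mission: Sato, Mbeki, Drummond, Saleh, Andersen, Vance and Reyes (Minister Plenipotentiary); then Beaumont (Chargé d'affaires).
Among Sato, Mbeki, Drummond, Saleh, Andersen, Vance and Reyes, accorded doyen status before not accorded doyen status: Sato (accorded doyen status) before Mbeki, Drummond, Saleh, Andersen, Vance and Reyes (not accorded doyen status).
Mbeki, Drummond, Saleh, Andersen, Vance and Reyes are each Dean of a regional group, so the next rule applies.
Among Mbeki, Drummond, Saleh, Andersen, Vance and Reyes, by years accredited (higher first): Mbeki (28 years) before Drummond (18 years) before Saleh (15 years) before Andersen (14 years) before Vance and Reyes (7 years).
Among Vance and Reyes, by date of arrival in the capital (later first) (reversed rule for this group): Vance (1996-11-27) before Reyes (1995-07-09).
So Sato takes precedence.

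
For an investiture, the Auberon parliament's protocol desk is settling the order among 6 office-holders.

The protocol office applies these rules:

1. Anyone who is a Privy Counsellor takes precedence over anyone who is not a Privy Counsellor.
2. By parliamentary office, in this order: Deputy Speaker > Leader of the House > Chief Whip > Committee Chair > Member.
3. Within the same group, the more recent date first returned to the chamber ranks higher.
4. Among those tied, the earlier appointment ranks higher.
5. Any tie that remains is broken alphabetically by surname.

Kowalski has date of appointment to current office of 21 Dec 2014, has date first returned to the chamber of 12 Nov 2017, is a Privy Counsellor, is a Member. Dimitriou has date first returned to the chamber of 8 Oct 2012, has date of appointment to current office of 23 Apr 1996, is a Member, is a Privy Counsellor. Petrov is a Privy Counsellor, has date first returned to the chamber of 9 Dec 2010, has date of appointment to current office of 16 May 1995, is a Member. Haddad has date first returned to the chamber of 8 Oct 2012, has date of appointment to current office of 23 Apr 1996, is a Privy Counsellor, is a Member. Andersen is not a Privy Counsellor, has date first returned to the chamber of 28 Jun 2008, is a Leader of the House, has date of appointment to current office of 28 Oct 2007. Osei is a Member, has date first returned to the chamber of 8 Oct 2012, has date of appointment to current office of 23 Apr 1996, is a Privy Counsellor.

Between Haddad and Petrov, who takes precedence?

By the first rule: Kowalski, Dimitriou, Haddad, Osei and Petrov (each a Privy Counsellor); then Andersen (not a Privy Counsellor).
Kowalski, Dimitriou, Haddad, Osei and Petrov are each Member, so the next rule applies.
Among Kowalski, Dimitriou, Haddad, Osei and Petrov, by date first returned to the chamber (later first): Kowalski (12 Nov 2017) before Dimitriou, Haddad and Osei (8 Oct 2012) before Petrov (9 Dec 2010).
Dimitriou, Haddad and Osei all have date of appointment to current office 23 Apr 1996, so the next rule applies.
Among Dimitriou, Haddad and Osei, alphabetically by surname: Dimitriou before Haddad before Osei.
So Haddad takes precedence.

Haddad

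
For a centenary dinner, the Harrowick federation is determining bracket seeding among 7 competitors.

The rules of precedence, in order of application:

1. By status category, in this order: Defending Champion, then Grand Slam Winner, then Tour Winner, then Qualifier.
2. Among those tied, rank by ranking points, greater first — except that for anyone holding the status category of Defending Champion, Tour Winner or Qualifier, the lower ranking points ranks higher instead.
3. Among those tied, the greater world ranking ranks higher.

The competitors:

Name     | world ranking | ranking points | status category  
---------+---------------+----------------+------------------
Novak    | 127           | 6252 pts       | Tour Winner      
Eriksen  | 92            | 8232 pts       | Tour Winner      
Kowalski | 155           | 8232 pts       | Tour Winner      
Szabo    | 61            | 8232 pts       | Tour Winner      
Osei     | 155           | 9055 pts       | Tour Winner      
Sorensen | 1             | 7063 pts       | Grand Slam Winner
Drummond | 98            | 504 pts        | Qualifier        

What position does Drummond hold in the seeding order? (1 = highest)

By status category: Sorensen (Grand Slam Winner); then Novak, Kowalski, Eriksen, Szabo and Osei (Tour Winner); then Drummond (Qualifier).
Among Novak, Kowalski, Eriksen, Szabo and Osei, by ranking points (lower first) (reversed rule for this group): Novak (6252 pts) before Kowalski, Eriksen and Szabo (8232 pts) before Osei (9055 pts).
Among Kowalski, Eriksen and Szabo, by world ranking (higher first): Kowalski (155) before Eriksen (92) before Szabo (61).
Order: Sorensen, Novak, Kowalski, Eriksen, Szabo, Osei, Drummond. So position 7.

7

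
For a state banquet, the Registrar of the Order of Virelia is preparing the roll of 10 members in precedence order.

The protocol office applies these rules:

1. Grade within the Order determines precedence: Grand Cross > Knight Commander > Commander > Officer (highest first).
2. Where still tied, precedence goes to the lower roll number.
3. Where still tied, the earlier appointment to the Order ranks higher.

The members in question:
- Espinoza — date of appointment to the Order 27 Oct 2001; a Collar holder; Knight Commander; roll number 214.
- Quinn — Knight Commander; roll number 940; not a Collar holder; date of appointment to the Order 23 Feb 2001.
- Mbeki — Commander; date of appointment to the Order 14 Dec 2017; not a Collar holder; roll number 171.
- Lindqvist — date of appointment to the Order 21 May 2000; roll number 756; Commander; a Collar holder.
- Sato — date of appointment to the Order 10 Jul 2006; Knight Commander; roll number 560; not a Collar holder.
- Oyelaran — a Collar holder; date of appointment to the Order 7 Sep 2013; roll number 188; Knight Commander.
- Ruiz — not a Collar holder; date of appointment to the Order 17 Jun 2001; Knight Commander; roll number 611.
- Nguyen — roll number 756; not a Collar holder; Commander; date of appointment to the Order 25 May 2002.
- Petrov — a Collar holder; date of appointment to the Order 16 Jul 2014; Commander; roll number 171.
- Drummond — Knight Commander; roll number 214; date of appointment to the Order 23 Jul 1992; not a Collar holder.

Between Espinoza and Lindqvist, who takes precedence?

Espinoza

By grade within the Order: Oyelaran, Drummond, Espinoza, Sato, Ruiz and Quinn (Knight Commander); then Petrov, Mbeki, Lindqvist and Nguyen (Commander).
Among Oyelaran, Drummond, Espinoza, Sato, Ruiz and Quinn, by roll number (lower first): Oyelaran (188) before Drummond and Espinoza (214) before Sato (560) before Ruiz (611) before Quinn (940).
Among Drummond and Espinoza, by date of appointment to the Order (earlier first): Drummond (23 Jul 1992) before Espinoza (27 Oct 2001).
Among Petrov, Mbeki, Lindqvist and Nguyen, by roll number (lower first): Petrov and Mbeki (171) before Lindqvist and Nguyen (756).
Among Petrov and Mbeki, by date of appointment to the Order (earlier first): Petrov (16 Jul 2014) before Mbeki (14 Dec 2017).
Among Lindqvist and Nguyen, by date of appointment to the Order (earlier first): Lindqvist (21 May 2000) before Nguyen (25 May 2002).
So Espinoza takes precedence.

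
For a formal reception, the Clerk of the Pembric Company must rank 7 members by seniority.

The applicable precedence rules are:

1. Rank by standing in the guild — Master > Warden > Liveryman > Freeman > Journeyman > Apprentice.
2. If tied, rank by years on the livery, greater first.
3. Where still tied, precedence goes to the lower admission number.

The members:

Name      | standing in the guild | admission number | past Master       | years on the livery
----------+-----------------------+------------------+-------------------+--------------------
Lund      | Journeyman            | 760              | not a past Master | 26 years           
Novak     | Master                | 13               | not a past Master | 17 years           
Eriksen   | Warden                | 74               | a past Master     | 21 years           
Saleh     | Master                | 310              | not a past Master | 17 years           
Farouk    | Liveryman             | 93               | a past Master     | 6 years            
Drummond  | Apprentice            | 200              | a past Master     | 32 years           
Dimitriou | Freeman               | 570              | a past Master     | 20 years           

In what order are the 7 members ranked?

Novak, Saleh, Eriksen, Farouk, Dimitriou, Lund, Drummond

By standing in the guild: Novak and Saleh (Master); then Eriksen (Warden); then Farouk (Liveryman); then Dimitriou (Freeman); then Lund (Journeyman); then Drummond (Apprentice).
Novak and Saleh both have years on the livery 17 years, so the next rule applies.
Among Novak and Saleh, by admission number (lower first): Novak (13) before Saleh (310).
Full order: Novak, Saleh, Eriksen, Farouk, Dimitriou, Lund, Drummond.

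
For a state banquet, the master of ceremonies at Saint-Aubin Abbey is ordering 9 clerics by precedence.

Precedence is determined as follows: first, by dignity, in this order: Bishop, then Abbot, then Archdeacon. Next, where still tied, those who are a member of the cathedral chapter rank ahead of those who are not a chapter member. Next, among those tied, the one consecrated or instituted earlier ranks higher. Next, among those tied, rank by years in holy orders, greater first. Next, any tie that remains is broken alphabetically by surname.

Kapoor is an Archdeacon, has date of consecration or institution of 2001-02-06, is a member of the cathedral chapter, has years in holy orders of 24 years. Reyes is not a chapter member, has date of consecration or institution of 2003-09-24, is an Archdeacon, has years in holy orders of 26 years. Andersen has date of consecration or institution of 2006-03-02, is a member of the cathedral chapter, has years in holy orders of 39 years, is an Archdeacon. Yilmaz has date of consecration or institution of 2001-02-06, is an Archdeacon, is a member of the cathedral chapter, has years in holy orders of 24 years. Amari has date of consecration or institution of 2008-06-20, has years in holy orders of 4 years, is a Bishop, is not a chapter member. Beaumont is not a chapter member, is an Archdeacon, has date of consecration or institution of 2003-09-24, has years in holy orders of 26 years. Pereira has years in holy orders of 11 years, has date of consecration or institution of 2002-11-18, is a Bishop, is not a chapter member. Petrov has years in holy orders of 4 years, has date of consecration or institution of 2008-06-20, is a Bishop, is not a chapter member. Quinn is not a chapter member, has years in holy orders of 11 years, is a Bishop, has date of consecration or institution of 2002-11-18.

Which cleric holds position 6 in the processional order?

By dignity: Pereira, Quinn, Amari and Petrov (Bishop); then Kapoor, Yilmaz, Andersen, Beaumont and Reyes (Archdeacon).
Pereira, Quinn, Amari and Petrov are each not a chapter member, so the next rule applies.
Among Pereira, Quinn, Amari and Petrov, by date of consecration or institution (earlier first): Pereira and Quinn (2002-11-18) before Amari and Petrov (2008-06-20).
Pereira and Quinn both have years in holy orders 11 years, so the next rule applies.
Among Pereira and Quinn, alphabetically by surname: Pereira before Quinn.
Amari and Petrov both have years in holy orders 4 years, so the next rule applies.
Among Amari and Petrov, alphabetically by surname: Amari before Petrov.
Among Kapoor, Yilmaz, Andersen, Beaumont and Reyes, a member of the cathedral chapter before not a chapter member: Kapoor, Yilmaz and Andersen (a member of the cathedral chapter) before Beaumont and Reyes (not a chapter member).
Among Kapoor, Yilmaz and Andersen, by date of consecration or institution (earlier first): Kapoor and Yilmaz (2001-02-06) before Andersen (2006-03-02).
Kapoor and Yilmaz both have years in holy orders 24 years, so the next rule applies.
Among Kapoor and Yilmaz, alphabetically by surname: Kapoor before Yilmaz.
Beaumont and Reyes both have date of consecration or institution 2003-09-24, so the next rule applies.
Beaumont and Reyes both have years in holy orders 26 years, so the next rule applies.
Among Beaumont and Reyes, alphabetically by surname: Beaumont before Reyes.
Order: Pereira, Quinn, Amari, Petrov, Kapoor, Yilmaz, Andersen, Beaumont, Reyes.

Yilmaz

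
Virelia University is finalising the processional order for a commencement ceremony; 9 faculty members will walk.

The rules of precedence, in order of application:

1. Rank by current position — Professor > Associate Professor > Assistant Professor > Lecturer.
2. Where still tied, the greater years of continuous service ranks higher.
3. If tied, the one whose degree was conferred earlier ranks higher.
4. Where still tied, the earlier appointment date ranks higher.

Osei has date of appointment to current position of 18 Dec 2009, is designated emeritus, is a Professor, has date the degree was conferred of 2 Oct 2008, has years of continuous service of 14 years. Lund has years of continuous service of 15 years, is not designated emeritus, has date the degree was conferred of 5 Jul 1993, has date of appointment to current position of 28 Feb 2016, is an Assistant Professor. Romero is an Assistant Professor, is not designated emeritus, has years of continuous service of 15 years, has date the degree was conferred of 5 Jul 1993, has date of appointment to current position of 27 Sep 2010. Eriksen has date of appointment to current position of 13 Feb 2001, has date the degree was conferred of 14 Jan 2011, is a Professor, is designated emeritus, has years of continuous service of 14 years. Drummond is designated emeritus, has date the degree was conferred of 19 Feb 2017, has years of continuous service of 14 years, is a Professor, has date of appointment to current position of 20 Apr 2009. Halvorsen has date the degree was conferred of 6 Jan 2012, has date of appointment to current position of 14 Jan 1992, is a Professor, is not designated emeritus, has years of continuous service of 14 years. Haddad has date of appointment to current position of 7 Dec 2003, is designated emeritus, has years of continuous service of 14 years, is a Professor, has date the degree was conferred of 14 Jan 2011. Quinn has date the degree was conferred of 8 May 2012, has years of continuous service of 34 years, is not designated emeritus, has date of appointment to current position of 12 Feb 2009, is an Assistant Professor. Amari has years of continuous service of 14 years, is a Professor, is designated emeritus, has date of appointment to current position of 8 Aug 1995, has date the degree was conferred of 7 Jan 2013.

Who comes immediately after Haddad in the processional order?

By current position: Osei, Eriksen, Haddad, Halvorsen, Amari and Drummond (Professor); then Quinn, Romero and Lund (Assistant Professor).
Osei, Eriksen, Haddad, Halvorsen, Amari and Drummond all have years of continuous service 14 years, so the next rule applies.
Among Osei, Eriksen, Haddad, Halvorsen, Amari and Drummond, by date the degree was conferred (earlier first): Osei (2 Oct 2008) before Eriksen and Haddad (14 Jan 2011) before Halvorsen (6 Jan 2012) before Amari (7 Jan 2013) before Drummond (19 Feb 2017).
Among Eriksen and Haddad, by date of appointment to current position (earlier first): Eriksen (13 Feb 2001) before Haddad (7 Dec 2003).
Among Quinn, Romero and Lund, by years of continuous service (higher first): Quinn (34 years) before Romero and Lund (15 years).
Romero and Lund both have date the degree was conferred 5 Jul 1993, so the next rule applies.
Among Romero and Lund, by date of appointment to current position (earlier first): Romero (27 Sep 2010) before Lund (28 Feb 2016).
Order: Osei, Eriksen, Haddad, Halvorsen, Amari, Drummond, Quinn, Romero, Lund.

Halvorsen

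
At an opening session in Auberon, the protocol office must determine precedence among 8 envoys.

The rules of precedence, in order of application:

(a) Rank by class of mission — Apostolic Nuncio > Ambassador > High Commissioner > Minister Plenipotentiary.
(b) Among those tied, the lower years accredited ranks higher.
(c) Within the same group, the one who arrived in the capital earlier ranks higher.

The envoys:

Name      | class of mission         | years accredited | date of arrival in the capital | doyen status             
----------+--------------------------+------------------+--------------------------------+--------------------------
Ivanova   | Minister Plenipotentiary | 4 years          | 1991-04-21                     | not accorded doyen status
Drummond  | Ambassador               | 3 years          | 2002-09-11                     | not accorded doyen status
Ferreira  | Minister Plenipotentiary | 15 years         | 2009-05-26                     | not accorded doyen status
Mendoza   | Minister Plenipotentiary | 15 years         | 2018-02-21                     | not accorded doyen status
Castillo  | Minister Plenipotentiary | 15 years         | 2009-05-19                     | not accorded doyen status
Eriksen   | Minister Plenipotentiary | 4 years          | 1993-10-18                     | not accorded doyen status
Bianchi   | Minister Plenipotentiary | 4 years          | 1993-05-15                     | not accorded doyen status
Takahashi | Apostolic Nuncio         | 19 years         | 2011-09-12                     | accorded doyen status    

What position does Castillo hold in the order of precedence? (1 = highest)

By class of mission: Takahashi (Apostolic Nuncio); then Drummond (Ambassador); then Ivanova, Bianchi, Eriksen, Castillo, Ferreira and Mendoza (Minister Plenipotentiary).
Among Ivanova, Bianchi, Eriksen, Castillo, Ferreira and Mendoza, by years accredited (lower first): Ivanova, Bianchi and Eriksen (4 years) before Castillo, Ferreira and Mendoza (15 years).
Among Ivanova, Bianchi and Eriksen, by date of arrival in the capital (earlier first): Ivanova (1991-04-21) before Bianchi (1993-05-15) before Eriksen (1993-10-18).
Among Castillo, Ferreira and Mendoza, by date of arrival in the capital (earlier first): Castillo (2009-05-19) before Ferreira (2009-05-26) before Mendoza (2018-02-21).
Order: Takahashi, Drummond, Ivanova, Bianchi, Eriksen, Castillo, Ferreira, Mendoza. So position 6.

6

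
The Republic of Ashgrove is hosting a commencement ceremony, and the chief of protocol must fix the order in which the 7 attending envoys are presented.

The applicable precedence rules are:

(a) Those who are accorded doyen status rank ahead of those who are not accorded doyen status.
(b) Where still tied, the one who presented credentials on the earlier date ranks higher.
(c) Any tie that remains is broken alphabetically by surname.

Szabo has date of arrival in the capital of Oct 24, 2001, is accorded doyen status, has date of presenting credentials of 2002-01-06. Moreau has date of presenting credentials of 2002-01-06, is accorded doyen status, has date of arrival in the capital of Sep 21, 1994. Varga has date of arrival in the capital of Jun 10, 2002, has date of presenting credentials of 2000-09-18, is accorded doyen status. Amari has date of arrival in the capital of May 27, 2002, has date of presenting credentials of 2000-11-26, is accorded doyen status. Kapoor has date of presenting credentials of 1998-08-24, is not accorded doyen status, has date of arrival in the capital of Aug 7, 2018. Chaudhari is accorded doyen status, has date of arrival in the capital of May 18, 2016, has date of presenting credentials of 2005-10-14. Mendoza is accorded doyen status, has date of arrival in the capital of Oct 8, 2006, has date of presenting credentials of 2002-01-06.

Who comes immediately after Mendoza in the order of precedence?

Moreau

By the first rule: Varga, Amari, Mendoza, Moreau, Szabo and Chaudhari (each accorded doyen status); then Kapoor (not accorded doyen status).
Among Varga, Amari, Mendoza, Moreau, Szabo and Chaudhari, by date of presenting credentials (earlier first): Varga (2000-09-18) before Amari (2000-11-26) before Mendoza, Moreau and Szabo (2002-01-06) before Chaudhari (2005-10-14).
Among Mendoza, Moreau and Szabo, alphabetically by surname: Mendoza before Moreau before Szabo.
Order: Varga, Amari, Mendoza, Moreau, Szabo, Chaudhari, Kapoor.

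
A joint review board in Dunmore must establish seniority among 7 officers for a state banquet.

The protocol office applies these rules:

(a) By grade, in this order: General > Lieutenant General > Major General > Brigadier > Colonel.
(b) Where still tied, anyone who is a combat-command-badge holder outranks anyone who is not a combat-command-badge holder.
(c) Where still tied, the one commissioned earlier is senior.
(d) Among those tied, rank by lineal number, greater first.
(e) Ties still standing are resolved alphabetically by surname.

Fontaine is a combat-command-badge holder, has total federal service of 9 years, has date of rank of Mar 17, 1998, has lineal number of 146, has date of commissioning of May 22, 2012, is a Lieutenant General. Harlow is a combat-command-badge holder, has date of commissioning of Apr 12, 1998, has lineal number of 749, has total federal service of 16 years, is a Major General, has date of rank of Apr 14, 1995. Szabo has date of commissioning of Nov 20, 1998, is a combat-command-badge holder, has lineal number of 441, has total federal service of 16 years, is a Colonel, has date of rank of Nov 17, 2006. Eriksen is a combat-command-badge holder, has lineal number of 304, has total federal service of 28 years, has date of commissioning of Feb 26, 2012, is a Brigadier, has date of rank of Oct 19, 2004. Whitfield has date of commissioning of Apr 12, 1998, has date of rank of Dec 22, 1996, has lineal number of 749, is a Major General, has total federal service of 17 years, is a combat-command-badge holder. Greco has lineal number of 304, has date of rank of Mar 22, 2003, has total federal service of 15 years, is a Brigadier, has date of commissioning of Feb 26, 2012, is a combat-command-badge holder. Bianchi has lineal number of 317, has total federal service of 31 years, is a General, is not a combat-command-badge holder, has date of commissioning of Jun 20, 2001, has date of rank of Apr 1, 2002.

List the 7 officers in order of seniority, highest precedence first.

By grade: Bianchi (General); then Fontaine (Lieutenant General); then Harlow and Whitfield (Major General); then Eriksen and Greco (Brigadier); then Szabo (Colonel).
Harlow and Whitfield are each a combat-command-badge holder, so the next rule applies.
Harlow and Whitfield both have date of commissioning Apr 12, 1998, so the next rule applies.
Harlow and Whitfield both have lineal number 749, so the next rule applies.
Among Harlow and Whitfield, alphabetically by surname: Harlow before Whitfield.
Eriksen and Greco are each a combat-command-badge holder, so the next rule applies.
Eriksen and Greco both have date of commissioning Feb 26, 2012, so the next rule applies.
Eriksen and Greco both have lineal number 304, so the next rule applies.
Among Eriksen and Greco, alphabetically by surname: Eriksen before Greco.
Full order: Bianchi, Fontaine, Harlow, Whitfield, Eriksen, Greco, Szabo.

Bianchi, Fontaine, Harlow, Whitfield, Eriksen, Greco, Szabo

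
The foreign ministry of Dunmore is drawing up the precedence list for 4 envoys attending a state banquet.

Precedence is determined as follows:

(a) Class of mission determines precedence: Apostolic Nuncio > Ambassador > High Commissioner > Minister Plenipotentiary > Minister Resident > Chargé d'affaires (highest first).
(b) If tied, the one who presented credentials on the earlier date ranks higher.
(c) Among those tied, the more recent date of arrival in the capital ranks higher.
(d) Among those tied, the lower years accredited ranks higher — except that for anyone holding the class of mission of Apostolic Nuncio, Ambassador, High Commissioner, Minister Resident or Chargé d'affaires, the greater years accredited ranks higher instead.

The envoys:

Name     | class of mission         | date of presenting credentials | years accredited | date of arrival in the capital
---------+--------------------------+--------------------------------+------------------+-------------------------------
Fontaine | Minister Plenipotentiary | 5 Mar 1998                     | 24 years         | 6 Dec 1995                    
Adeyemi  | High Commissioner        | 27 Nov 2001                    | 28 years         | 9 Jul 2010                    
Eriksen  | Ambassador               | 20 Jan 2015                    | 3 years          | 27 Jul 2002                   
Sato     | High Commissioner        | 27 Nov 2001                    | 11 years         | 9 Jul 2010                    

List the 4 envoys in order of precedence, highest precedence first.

By class of mission: Eriksen (Ambassador); then Adeyemi and Sato (High Commissioner); then Fontaine (Minister Plenipotentiary).
Adeyemi and Sato both have date of presenting credentials 27 Nov 2001, so the next rule applies.
Adeyemi and Sato both have date of arrival in the capital 9 Jul 2010, so the next rule applies.
Among Adeyemi and Sato, by years accredited (higher first) (reversed rule for this group): Adeyemi (28 years) before Sato (11 years).
Full order: Eriksen, Adeyemi, Sato, Fontaine.

Eriksen, Adeyemi, Sato, Fontaine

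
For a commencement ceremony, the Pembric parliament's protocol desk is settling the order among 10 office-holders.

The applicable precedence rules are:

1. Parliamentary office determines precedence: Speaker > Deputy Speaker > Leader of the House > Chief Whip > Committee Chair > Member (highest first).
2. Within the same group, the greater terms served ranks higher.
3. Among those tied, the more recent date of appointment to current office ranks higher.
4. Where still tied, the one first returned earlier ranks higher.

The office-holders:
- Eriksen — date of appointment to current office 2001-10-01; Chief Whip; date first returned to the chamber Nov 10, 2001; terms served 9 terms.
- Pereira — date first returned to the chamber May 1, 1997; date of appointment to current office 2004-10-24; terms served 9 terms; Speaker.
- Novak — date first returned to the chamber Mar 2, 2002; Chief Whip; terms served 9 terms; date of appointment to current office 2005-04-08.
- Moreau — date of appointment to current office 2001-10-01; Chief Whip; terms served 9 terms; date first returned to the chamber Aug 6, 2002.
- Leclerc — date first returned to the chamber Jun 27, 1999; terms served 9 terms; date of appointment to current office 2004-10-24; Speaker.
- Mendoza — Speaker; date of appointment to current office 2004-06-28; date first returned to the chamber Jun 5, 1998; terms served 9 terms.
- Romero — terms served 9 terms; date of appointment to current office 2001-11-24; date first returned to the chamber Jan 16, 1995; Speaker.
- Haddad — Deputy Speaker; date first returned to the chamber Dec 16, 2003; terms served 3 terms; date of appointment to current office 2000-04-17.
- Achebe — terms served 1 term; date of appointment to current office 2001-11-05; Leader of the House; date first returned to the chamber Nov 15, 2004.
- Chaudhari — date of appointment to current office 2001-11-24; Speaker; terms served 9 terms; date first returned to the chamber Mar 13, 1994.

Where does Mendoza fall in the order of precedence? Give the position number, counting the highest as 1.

By parliamentary office: Pereira, Leclerc, Mendoza, Chaudhari and Romero (Speaker); then Haddad (Deputy Speaker); then Achebe (Leader of the House); then Novak, Eriksen and Moreau (Chief Whip).
Pereira, Leclerc, Mendoza, Chaudhari and Romero all have terms served 9 terms, so the next rule applies.
Among Pereira, Leclerc, Mendoza, Chaudhari and Romero, by date of appointment to current office (later first): Pereira and Leclerc (2004-10-24) before Mendoza (2004-06-28) before Chaudhari and Romero (2001-11-24).
Among Pereira and Leclerc, by date first returned to the chamber (earlier first): Pereira (May 1, 1997) before Leclerc (Jun 27, 1999).
Among Chaudhari and Romero, by date first returned to the chamber (earlier first): Chaudhari (Mar 13, 1994) before Romero (Jan 16, 1995).
Novak, Eriksen and Moreau all have terms served 9 terms, so the next rule applies.
Among Novak, Eriksen and Moreau, by date of appointment to current office (later first): Novak (2005-04-08) before Eriksen and Moreau (2001-10-01).
Among Eriksen and Moreau, by date first returned to the chamber (earlier first): Eriksen (Nov 10, 2001) before Moreau (Aug 6, 2002).
Order: Pereira, Leclerc, Mendoza, Chaudhari, Romero, Haddad, Achebe, Novak, Eriksen, Moreau. So position 3.

3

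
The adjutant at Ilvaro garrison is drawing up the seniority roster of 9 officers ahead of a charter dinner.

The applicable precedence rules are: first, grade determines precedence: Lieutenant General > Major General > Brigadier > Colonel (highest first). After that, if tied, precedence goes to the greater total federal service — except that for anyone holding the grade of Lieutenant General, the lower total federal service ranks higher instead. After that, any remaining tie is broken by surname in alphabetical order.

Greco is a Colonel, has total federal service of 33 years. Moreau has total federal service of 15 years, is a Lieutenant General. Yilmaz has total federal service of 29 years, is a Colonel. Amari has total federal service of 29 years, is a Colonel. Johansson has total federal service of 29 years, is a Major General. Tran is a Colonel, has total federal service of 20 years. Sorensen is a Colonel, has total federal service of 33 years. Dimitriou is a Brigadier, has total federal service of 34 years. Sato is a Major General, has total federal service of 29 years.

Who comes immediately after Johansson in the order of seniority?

By grade: Moreau (Lieutenant General); then Johansson and Sato (Major General); then Dimitriou (Brigadier); then Greco, Sorensen, Amari, Yilmaz and Tran (Colonel).
Johansson and Sato both have total federal service 29 years, so the next rule applies.
Among Johansson and Sato, alphabetically by surname: Johansson before Sato.
Among Greco, Sorensen, Amari, Yilmaz and Tran, by total federal service (higher first): Greco and Sorensen (33 years) before Amari and Yilmaz (29 years) before Tran (20 years).
Among Greco and Sorensen, alphabetically by surname: Greco before Sorensen.
Among Amari and Yilmaz, alphabetically by surname: Amari before Yilmaz.
Order: Moreau, Johansson, Sato, Dimitriou, Greco, Sorensen, Amari, Yilmaz, Tran.

Sato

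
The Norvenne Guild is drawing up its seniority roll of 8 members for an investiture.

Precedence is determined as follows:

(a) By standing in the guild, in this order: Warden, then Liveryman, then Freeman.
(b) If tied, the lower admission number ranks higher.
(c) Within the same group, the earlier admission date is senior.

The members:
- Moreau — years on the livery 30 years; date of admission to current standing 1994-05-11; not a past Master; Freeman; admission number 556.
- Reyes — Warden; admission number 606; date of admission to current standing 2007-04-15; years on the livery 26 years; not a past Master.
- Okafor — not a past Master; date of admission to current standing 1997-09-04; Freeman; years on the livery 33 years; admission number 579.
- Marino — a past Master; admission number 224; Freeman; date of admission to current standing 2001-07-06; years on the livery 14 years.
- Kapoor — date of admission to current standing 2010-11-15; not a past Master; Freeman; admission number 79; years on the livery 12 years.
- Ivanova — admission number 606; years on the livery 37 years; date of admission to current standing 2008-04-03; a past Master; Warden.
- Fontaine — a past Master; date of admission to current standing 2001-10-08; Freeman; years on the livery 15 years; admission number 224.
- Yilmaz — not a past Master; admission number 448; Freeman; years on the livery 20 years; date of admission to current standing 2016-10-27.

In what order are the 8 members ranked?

By standing in the guild: Reyes and Ivanova (Warden); then Kapoor, Marino, Fontaine, Yilmaz, Moreau and Okafor (Freeman).
Reyes and Ivanova both have admission number 606, so the next rule applies.
Among Reyes and Ivanova, by date of admission to current standing (earlier first): Reyes (2007-04-15) before Ivanova (2008-04-03).
Among Kapoor, Marino, Fontaine, Yilmaz, Moreau and Okafor, by admission number (lower first): Kapoor (79) before Marino and Fontaine (224) before Yilmaz (448) before Moreau (556) before Okafor (579).
Among Marino and Fontaine, by date of admission to current standing (earlier first): Marino (2001-07-06) before Fontaine (2001-10-08).
Full order: Reyes, Ivanova, Kapoor, Marino, Fontaine, Yilmaz, Moreau, Okafor.

Reyes, Ivanova, Kapoor, Marino, Fontaine, Yilmaz, Moreau, Okafor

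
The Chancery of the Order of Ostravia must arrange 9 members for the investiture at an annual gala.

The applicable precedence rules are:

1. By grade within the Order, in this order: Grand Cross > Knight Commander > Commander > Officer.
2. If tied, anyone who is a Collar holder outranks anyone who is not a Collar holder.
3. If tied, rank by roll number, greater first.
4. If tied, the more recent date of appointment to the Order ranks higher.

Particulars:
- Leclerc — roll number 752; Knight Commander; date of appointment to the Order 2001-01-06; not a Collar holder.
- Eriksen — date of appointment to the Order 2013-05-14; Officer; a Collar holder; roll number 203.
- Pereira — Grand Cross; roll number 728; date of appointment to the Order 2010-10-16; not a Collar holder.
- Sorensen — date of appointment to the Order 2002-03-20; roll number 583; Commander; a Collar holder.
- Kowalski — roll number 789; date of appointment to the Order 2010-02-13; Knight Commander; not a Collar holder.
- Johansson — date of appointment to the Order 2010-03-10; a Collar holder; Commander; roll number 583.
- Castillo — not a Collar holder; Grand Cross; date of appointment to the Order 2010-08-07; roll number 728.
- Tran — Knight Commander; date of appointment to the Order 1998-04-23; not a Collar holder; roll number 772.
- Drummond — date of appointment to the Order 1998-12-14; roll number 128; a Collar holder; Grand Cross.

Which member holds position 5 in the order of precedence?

Tran

By grade within the Order: Drummond, Pereira and Castillo (Grand Cross); then Kowalski, Tran and Leclerc (Knight Commander); then Johansson and Sorensen (Commander); then Eriksen (Officer).
Among Drummond, Pereira and Castillo, a Collar holder before not a Collar holder: Drummond (a Collar holder) before Pereira and Castillo (not a Collar holder).
Pereira and Castillo both have roll number 728, so the next rule applies.
Among Pereira and Castillo, by date of appointment to the Order (later first): Pereira (2010-10-16) before Castillo (2010-08-07).
Kowalski, Tran and Leclerc are each not a Collar holder, so the next rule applies.
Among Kowalski, Tran and Leclerc, by roll number (higher first): Kowalski (789) before Tran (772) before Leclerc (752).
Johansson and Sorensen are each a Collar holder, so the next rule applies.
Johansson and Sorensen both have roll number 583, so the next rule applies.
Among Johansson and Sorensen, by date of appointment to the Order (later first): Johansson (2010-03-10) before Sorensen (2002-03-20).
Order: Drummond, Pereira, Castillo, Kowalski, Tran, Leclerc, Johansson, Sorensen, Eriksen.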